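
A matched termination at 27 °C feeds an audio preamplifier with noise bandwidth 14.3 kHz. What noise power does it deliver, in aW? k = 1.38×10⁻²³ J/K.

T = 27 °C + 273.15 = 300.15 K
P_n = kTB = 1.38×10⁻²³ × 300.15 × 1.43×10⁴ = 5.92×10⁻¹⁷ W = 59.2 aW

59.2 aW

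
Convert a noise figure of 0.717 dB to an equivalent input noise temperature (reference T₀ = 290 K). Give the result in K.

52.1 K

F = 10^(0.717/10) = 1.17951
T_e = (F − 1)·T₀ = (1.17951 − 1) × 290 = 52.1 K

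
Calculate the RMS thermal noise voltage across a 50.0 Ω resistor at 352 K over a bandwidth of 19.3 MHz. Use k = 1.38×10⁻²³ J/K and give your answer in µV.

4.33 µV

V_n = √(4kTRB)
4kTRB = 4 × 1.38×10⁻²³ × 352 × 5.00×10¹ × 1.93×10⁷ = 1.88×10⁻¹¹ V²
V_n = √(1.88×10⁻¹¹) = 4.33×10⁻⁶ V = 4.33 µV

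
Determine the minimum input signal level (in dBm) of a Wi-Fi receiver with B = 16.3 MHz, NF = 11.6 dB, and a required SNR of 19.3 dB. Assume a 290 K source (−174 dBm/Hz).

−71.0 dBm

Sensitivity = −174 + 10 log₁₀(B) + NF + SNR_min
= −174 + 72.12 + 11.6 + 19.3
= −70.98 dBm → −71.0 dBm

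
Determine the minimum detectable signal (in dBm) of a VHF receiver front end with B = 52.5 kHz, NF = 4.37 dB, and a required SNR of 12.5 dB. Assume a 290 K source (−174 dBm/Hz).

−109.9 dBm

Sensitivity = −174 + 10 log₁₀(B) + NF + SNR_min
= −174 + 47.2 + 4.37 + 12.5
= −109.93 dBm → −109.9 dBm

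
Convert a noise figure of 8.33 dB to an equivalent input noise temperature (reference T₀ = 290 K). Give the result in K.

1684 K

F = 10^(8.33/10) = 6.80769
T_e = (F − 1)·T₀ = (6.80769 − 1) × 290 = 1684 K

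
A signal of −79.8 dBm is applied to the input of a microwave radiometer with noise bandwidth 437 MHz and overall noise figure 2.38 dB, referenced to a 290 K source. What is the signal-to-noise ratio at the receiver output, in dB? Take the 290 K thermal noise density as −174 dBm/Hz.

5.4 dB

Noise floor: N = −174 + 10 log₁₀(B) + NF
10 log₁₀(4.37×10⁸) = 86.4 dB
N = −174 + 86.4 + 2.38 = −85.22 dBm
SNR = P_sig − N = −79.8 − (−85.22) = 5.42 dB → 5.4 dB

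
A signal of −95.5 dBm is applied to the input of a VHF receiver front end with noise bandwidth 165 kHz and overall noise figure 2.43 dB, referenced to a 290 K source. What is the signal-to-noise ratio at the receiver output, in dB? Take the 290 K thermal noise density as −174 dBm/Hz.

Noise floor: N = −174 + 10 log₁₀(B) + NF
10 log₁₀(1.65×10⁵) = 52.17 dB
N = −174 + 52.17 + 2.43 = −119.40 dBm
SNR = P_sig − N = −95.5 − (−119.40) = 23.90 dB → 23.9 dB

23.9 dB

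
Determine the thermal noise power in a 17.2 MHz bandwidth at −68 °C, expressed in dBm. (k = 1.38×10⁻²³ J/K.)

−103.1 dBm

T = −68 °C + 273.15 = 205.15 K
P_n = kTB = 1.38×10⁻²³ × 205.15 × 1.72×10⁷ = 4.87×10⁻¹⁴ W
In dBm: 10 log₁₀(4.87×10⁻¹⁴ / 10⁻³) = −103.1 dBm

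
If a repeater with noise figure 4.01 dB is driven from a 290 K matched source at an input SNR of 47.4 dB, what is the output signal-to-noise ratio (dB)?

By definition F = SNR_in/SNR_out, so in dB: SNR_out = SNR_in − NF
SNR_out = 47.4 − 4.01 = 43.39 dB

43.39 dB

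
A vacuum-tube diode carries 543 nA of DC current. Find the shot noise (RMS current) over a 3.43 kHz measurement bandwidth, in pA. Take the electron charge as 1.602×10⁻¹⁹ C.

24.4 pA

I_n = √(2qI·B)
2qI·B = 2 × 1.602×10⁻¹⁹ × 5.43×10⁻⁷ × 3.43×10³ = 5.97×10⁻²² A²
I_n = √(5.97×10⁻²²) = 2.44×10⁻¹¹ A = 24.4 pA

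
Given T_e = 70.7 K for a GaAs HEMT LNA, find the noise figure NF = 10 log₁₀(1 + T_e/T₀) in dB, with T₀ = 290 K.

F = 1 + T_e/T₀ = 1 + 70.7/290 = 1.24379
NF = 10 log₁₀(1.24379) = 0.947 dB

0.947 dB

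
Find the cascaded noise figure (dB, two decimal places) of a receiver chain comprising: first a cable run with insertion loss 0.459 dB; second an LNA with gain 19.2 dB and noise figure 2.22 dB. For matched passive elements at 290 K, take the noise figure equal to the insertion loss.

2.68 dB

Convert to linear (a loss of L dB is a gain of −L dB): F_i = 10^(NF_i/10), G_i = 10^(G_i,dB/10)
  Stage 1: F_1 = 10^(0.459/10) = 1.111, G_1 = 10^(−0.459/10) = 0.8997
  Stage 2: F_2 = 10^(2.22/10) = 1.667, G_2 = 10^(19.2/10) = 83.18
Friis cascade:
  F = 1.111 + (1.667 − 1)/0.8997 = 1.853
NF = 10 log₁₀(1.853) = 2.68 dB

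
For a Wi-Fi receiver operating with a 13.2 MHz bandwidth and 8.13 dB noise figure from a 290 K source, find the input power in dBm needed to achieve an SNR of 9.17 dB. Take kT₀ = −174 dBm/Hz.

−85.5 dBm

Sensitivity = −174 + 10 log₁₀(B) + NF + SNR_min
= −174 + 71.21 + 8.13 + 9.17
= −85.49 dBm → −85.5 dBm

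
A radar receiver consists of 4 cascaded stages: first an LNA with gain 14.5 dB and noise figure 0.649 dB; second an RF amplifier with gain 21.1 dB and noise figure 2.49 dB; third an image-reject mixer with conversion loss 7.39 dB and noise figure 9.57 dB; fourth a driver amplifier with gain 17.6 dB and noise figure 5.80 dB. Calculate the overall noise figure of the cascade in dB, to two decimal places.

0.77 dB

Convert to linear (a loss of L dB is a gain of −L dB): F_i = 10^(NF_i/10), G_i = 10^(G_i,dB/10)
  Stage 1: F_1 = 10^(0.649/10) = 1.161, G_1 = 10^(14.5/10) = 28.18
  Stage 2: F_2 = 10^(2.49/10) = 1.774, G_2 = 10^(21.1/10) = 128.8
  Stage 3: F_3 = 10^(9.57/10) = 9.057, G_3 = 10^(−7.39/10) = 0.1824
  Stage 4: F_4 = 10^(5.80/10) = 3.802, G_4 = 10^(17.6/10) = 57.54
Friis cascade:
  F = 1.161 + (1.774 − 1)/28.18 + (9.057 − 1)/3631 + (3.802 − 1)/662.2 = 1.195
NF = 10 log₁₀(1.195) = 0.77 dB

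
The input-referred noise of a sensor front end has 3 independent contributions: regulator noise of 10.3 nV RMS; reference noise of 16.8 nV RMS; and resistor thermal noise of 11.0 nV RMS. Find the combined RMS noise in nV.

Uncorrelated sources add in power (mean-square): V_tot = √(ΣV_i²)
V_tot = √[(1.03×10⁻⁸)² + (1.68×10⁻⁸)² + (1.10×10⁻⁸)²] = 2.26×10⁻⁸ V = 22.6 nV

22.6 nV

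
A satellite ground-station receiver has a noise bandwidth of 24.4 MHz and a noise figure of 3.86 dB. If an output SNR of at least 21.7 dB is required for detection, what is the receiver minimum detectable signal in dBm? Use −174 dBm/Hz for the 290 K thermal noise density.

Sensitivity = −174 + 10 log₁₀(B) + NF + SNR_min
= −174 + 73.87 + 3.86 + 21.7
= −74.57 dBm → −74.6 dBm

−74.6 dBm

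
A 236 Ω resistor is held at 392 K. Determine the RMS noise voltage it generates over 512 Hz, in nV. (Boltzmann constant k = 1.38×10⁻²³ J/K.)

V_n = √(4kTRB)
4kTRB = 4 × 1.38×10⁻²³ × 392 × 2.36×10² × 5.12×10² = 2.61×10⁻¹⁵ V²
V_n = √(2.61×10⁻¹⁵) = 5.11×10⁻⁸ V = 51.1 nV

51.1 nV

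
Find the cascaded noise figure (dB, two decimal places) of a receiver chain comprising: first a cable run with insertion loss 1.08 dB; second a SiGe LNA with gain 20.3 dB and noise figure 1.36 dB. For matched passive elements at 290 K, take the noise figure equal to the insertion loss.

2.44 dB

Convert to linear (a loss of L dB is a gain of −L dB): F_i = 10^(NF_i/10), G_i = 10^(G_i,dB/10)
  Stage 1: F_1 = 10^(1.08/10) = 1.282, G_1 = 10^(−1.08/10) = 0.7798
  Stage 2: F_2 = 10^(1.36/10) = 1.368, G_2 = 10^(20.3/10) = 107.2
Friis cascade:
  F = 1.282 + (1.368 − 1)/0.7798 = 1.754
NF = 10 log₁₀(1.754) = 2.44 dB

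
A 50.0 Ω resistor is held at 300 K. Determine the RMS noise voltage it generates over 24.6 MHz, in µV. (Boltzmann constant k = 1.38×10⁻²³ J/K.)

V_n = √(4kTRB)
4kTRB = 4 × 1.38×10⁻²³ × 300 × 5.00×10¹ × 2.46×10⁷ = 2.04×10⁻¹¹ V²
V_n = √(2.04×10⁻¹¹) = 4.51×10⁻⁶ V = 4.51 µV

4.51 µV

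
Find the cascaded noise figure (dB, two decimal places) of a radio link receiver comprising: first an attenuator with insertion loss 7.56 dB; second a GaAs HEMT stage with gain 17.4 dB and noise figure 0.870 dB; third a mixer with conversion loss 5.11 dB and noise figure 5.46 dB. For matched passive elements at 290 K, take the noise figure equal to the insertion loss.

8.59 dB

Convert to linear (a loss of L dB is a gain of −L dB): F_i = 10^(NF_i/10), G_i = 10^(G_i,dB/10)
  Stage 1: F_1 = 10^(7.56/10) = 5.702, G_1 = 10^(−7.56/10) = 0.1754
  Stage 2: F_2 = 10^(0.870/10) = 1.222, G_2 = 10^(17.4/10) = 54.95
  Stage 3: F_3 = 10^(5.46/10) = 3.516, G_3 = 10^(−5.11/10) = 0.3083
Friis cascade:
  F = 5.702 + (1.222 − 1)/0.1754 + (3.516 − 1)/9.638 = 7.227
NF = 10 log₁₀(7.227) = 8.59 dB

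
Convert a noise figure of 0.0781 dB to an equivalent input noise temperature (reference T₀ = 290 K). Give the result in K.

F = 10^(0.0781/10) = 1.01815
T_e = (F − 1)·T₀ = (1.01815 − 1) × 290 = 5.26 K

5.26 K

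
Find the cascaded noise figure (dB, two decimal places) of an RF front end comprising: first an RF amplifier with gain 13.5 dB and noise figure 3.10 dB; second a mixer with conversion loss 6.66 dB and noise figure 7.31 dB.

Convert to linear (a loss of L dB is a gain of −L dB): F_i = 10^(NF_i/10), G_i = 10^(G_i,dB/10)
  Stage 1: F_1 = 10^(3.10/10) = 2.042, G_1 = 10^(13.5/10) = 22.39
  Stage 2: F_2 = 10^(7.31/10) = 5.383, G_2 = 10^(−6.66/10) = 0.2158
Friis cascade:
  F = 2.042 + (5.383 − 1)/22.39 = 2.238
NF = 10 log₁₀(2.238) = 3.50 dB

3.50 dB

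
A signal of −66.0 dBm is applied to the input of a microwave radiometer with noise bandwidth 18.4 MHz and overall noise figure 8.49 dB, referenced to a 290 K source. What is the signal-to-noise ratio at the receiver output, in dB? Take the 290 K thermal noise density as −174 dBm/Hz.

26.9 dB

Noise floor: N = −174 + 10 log₁₀(B) + NF
10 log₁₀(1.84×10⁷) = 72.65 dB
N = −174 + 72.65 + 8.49 = −92.86 dBm
SNR = P_sig − N = −66.0 − (−92.86) = 26.86 dB → 26.9 dB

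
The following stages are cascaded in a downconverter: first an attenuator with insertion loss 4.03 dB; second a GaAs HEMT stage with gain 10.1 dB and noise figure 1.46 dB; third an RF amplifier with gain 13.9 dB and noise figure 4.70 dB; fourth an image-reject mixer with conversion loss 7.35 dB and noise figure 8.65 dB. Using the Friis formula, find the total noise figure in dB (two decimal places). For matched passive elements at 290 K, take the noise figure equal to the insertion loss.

6.11 dB

Convert to linear (a loss of L dB is a gain of −L dB): F_i = 10^(NF_i/10), G_i = 10^(G_i,dB/10)
  Stage 1: F_1 = 10^(4.03/10) = 2.529, G_1 = 10^(−4.03/10) = 0.3954
  Stage 2: F_2 = 10^(1.46/10) = 1.400, G_2 = 10^(10.1/10) = 10.23
  Stage 3: F_3 = 10^(4.70/10) = 2.951, G_3 = 10^(13.9/10) = 24.55
  Stage 4: F_4 = 10^(8.65/10) = 7.328, G_4 = 10^(−7.35/10) = 0.1841
Friis cascade:
  F = 2.529 + (1.400 − 1)/0.3954 + (2.951 − 1)/4.046 + (7.328 − 1)/99.31 = 4.086
NF = 10 log₁₀(4.086) = 6.11 dB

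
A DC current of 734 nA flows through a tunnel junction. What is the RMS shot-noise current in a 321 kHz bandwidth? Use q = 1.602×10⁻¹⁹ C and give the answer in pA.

I_n = √(2qI·B)
2qI·B = 2 × 1.602×10⁻¹⁹ × 7.34×10⁻⁷ × 3.21×10⁵ = 7.55×10⁻²⁰ A²
I_n = √(7.55×10⁻²⁰) = 2.75×10⁻¹⁰ A = 275 pA

275 pA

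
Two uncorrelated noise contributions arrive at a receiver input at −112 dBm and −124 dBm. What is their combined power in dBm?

−111.7 dBm

Convert to linear, add, convert back:
P₁ = 6.31×10⁻¹⁵ W, P₂ = 3.98×10⁻¹⁶ W
P_tot = 6.71×10⁻¹⁵ W → 10 log₁₀(P_tot / 10⁻³) = −111.7 dBm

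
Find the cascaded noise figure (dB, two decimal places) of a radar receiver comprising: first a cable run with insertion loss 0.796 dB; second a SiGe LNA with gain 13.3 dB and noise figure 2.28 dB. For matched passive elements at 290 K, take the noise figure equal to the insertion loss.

Convert to linear (a loss of L dB is a gain of −L dB): F_i = 10^(NF_i/10), G_i = 10^(G_i,dB/10)
  Stage 1: F_1 = 10^(0.796/10) = 1.201, G_1 = 10^(−0.796/10) = 0.8325
  Stage 2: F_2 = 10^(2.28/10) = 1.690, G_2 = 10^(13.3/10) = 21.38
Friis cascade:
  F = 1.201 + (1.690 − 1)/0.8325 = 2.030
NF = 10 log₁₀(2.030) = 3.08 dB

3.08 dB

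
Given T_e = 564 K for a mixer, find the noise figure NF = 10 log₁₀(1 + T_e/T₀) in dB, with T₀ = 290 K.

4.69 dB

F = 1 + T_e/T₀ = 1 + 564/290 = 2.94483
NF = 10 log₁₀(2.94483) = 4.69 dB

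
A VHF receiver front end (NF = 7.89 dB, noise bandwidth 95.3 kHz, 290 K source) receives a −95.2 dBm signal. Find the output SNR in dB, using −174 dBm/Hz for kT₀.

21.1 dB

Noise floor: N = −174 + 10 log₁₀(B) + NF
10 log₁₀(9.53×10⁴) = 49.79 dB
N = −174 + 49.79 + 7.89 = −116.32 dBm
SNR = P_sig − N = −95.2 − (−116.32) = 21.12 dB → 21.1 dB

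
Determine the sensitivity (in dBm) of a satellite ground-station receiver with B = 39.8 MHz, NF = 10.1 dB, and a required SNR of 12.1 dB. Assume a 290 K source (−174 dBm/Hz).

−75.8 dBm

Sensitivity = −174 + 10 log₁₀(B) + NF + SNR_min
= −174 + 76 + 10.1 + 12.1
= −75.8 dBm → −75.8 dBm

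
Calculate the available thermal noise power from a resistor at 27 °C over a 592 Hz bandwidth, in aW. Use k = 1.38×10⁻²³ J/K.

2.45 aW

T = 27 °C + 273.15 = 300.15 K
P_n = kTB = 1.38×10⁻²³ × 300.15 × 5.92×10² = 2.45×10⁻¹⁸ W = 2.45 aW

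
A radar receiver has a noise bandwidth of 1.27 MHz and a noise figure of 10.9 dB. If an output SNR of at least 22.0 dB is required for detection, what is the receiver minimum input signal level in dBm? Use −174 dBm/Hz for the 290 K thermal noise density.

Sensitivity = −174 + 10 log₁₀(B) + NF + SNR_min
= −174 + 61.04 + 10.9 + 22.0
= −80.06 dBm → −80.1 dBm

−80.1 dBm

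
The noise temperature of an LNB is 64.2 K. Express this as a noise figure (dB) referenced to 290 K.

0.869 dB

F = 1 + T_e/T₀ = 1 + 64.2/290 = 1.22138
NF = 10 log₁₀(1.22138) = 0.869 dB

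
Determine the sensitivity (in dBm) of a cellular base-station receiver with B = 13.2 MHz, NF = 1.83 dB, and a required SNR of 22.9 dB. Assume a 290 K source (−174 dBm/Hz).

−78.1 dBm

Sensitivity = −174 + 10 log₁₀(B) + NF + SNR_min
= −174 + 71.21 + 1.83 + 22.9
= −78.06 dBm → −78.1 dBm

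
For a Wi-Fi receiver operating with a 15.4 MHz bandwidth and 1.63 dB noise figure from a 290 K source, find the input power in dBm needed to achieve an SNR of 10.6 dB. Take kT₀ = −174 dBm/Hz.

−89.9 dBm

Sensitivity = −174 + 10 log₁₀(B) + NF + SNR_min
= −174 + 71.88 + 1.63 + 10.6
= −89.89 dBm → −89.9 dBm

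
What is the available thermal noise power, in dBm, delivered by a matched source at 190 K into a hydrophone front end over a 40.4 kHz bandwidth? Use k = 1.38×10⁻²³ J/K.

P_n = kTB = 1.38×10⁻²³ × 190 × 4.04×10⁴ = 1.06×10⁻¹⁶ W
In dBm: 10 log₁₀(1.06×10⁻¹⁶ / 10⁻³) = −129.7 dBm

−129.7 dBm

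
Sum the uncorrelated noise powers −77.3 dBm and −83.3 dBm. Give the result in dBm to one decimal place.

Convert to linear, add, convert back:
P₁ = 1.86×10⁻¹¹ W, P₂ = 4.68×10⁻¹² W
P_tot = 2.33×10⁻¹¹ W → 10 log₁₀(P_tot / 10⁻³) = −76.3 dBm

−76.3 dBm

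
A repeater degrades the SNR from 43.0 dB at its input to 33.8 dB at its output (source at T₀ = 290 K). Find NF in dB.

9.2 dB

NF (dB) = SNR_in(dB) − SNR_out(dB) when the source is at T₀
NF = 43.0 − 33.8 = 9.2 dB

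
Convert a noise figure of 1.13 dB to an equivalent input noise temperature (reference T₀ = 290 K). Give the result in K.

F = 10^(1.13/10) = 1.29718
T_e = (F − 1)·T₀ = (1.29718 − 1) × 290 = 86.2 K

86.2 K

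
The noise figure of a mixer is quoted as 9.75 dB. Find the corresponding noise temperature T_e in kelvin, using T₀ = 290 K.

2448 K

F = 10^(9.75/10) = 9.44061
T_e = (F − 1)·T₀ = (9.44061 − 1) × 290 = 2448 K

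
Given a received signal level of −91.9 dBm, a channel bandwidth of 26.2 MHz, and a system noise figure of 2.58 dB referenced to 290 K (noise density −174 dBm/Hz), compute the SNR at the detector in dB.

Noise floor: N = −174 + 10 log₁₀(B) + NF
10 log₁₀(2.62×10⁷) = 74.18 dB
N = −174 + 74.18 + 2.58 = −97.24 dBm
SNR = P_sig − N = −91.9 − (−97.24) = 5.34 dB → 5.3 dB

5.3 dB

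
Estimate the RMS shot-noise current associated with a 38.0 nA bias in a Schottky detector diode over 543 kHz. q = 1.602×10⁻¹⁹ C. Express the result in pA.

I_n = √(2qI·B)
2qI·B = 2 × 1.602×10⁻¹⁹ × 3.80×10⁻⁸ × 5.43×10⁵ = 6.61×10⁻²¹ A²
I_n = √(6.61×10⁻²¹) = 8.13×10⁻¹¹ A = 81.3 pA

81.3 pA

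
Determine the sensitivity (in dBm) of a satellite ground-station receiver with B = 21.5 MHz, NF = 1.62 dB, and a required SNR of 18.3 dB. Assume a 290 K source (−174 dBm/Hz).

Sensitivity = −174 + 10 log₁₀(B) + NF + SNR_min
= −174 + 73.32 + 1.62 + 18.3
= −80.76 dBm → −80.8 dBm

−80.8 dBm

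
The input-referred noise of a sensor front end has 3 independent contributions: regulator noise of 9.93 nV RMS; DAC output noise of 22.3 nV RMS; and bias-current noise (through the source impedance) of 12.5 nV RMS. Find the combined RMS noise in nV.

Uncorrelated sources add in power (mean-square): V_tot = √(ΣV_i²)
V_tot = √[(9.93×10⁻⁹)² + (2.23×10⁻⁸)² + (1.25×10⁻⁸)²] = 2.74×10⁻⁸ V = 27.4 nV

27.4 nV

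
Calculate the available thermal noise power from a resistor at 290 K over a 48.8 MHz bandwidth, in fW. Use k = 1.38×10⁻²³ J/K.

195 fW

P_n = kTB = 1.38×10⁻²³ × 290 × 4.88×10⁷ = 1.95×10⁻¹³ W = 195 fW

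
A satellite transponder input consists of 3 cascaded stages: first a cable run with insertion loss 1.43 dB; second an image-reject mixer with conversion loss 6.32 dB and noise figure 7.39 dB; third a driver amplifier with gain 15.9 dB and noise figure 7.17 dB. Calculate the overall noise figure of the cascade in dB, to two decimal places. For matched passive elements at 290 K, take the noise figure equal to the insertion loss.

15.15 dB

Convert to linear (a loss of L dB is a gain of −L dB): F_i = 10^(NF_i/10), G_i = 10^(G_i,dB/10)
  Stage 1: F_1 = 10^(1.43/10) = 1.390, G_1 = 10^(−1.43/10) = 0.7194
  Stage 2: F_2 = 10^(7.39/10) = 5.483, G_2 = 10^(−6.32/10) = 0.2333
  Stage 3: F_3 = 10^(7.17/10) = 5.212, G_3 = 10^(15.9/10) = 38.90
Friis cascade:
  F = 1.390 + (5.483 − 1)/0.7194 + (5.212 − 1)/0.1679 = 32.71
NF = 10 log₁₀(32.71) = 15.15 dB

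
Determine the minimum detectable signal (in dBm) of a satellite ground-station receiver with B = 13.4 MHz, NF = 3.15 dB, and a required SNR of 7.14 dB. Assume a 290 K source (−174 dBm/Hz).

Sensitivity = −174 + 10 log₁₀(B) + NF + SNR_min
= −174 + 71.27 + 3.15 + 7.14
= −92.44 dBm → −92.4 dBm

−92.4 dBm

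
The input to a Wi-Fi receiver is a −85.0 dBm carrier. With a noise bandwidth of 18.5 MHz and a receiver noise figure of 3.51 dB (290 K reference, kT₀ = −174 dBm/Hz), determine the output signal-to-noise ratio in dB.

Noise floor: N = −174 + 10 log₁₀(B) + NF
10 log₁₀(1.85×10⁷) = 72.67 dB
N = −174 + 72.67 + 3.51 = −97.82 dBm
SNR = P_sig − N = −85.0 − (−97.82) = 12.82 dB → 12.8 dB

12.8 dB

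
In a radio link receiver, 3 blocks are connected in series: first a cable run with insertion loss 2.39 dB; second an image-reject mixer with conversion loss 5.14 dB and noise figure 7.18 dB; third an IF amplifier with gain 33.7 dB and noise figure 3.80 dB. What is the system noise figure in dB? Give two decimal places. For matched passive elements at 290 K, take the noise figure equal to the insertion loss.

Convert to linear (a loss of L dB is a gain of −L dB): F_i = 10^(NF_i/10), G_i = 10^(G_i,dB/10)
  Stage 1: F_1 = 10^(2.39/10) = 1.734, G_1 = 10^(−2.39/10) = 0.5768
  Stage 2: F_2 = 10^(7.18/10) = 5.224, G_2 = 10^(−5.14/10) = 0.3062
  Stage 3: F_3 = 10^(3.80/10) = 2.399, G_3 = 10^(33.7/10) = 2344
Friis cascade:
  F = 1.734 + (5.224 − 1)/0.5768 + (2.399 − 1)/0.1766 = 16.98
NF = 10 log₁₀(16.98) = 12.30 dB

12.30 dB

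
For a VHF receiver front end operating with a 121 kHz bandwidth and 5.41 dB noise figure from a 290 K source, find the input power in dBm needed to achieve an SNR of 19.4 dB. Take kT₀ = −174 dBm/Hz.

Sensitivity = −174 + 10 log₁₀(B) + NF + SNR_min
= −174 + 50.83 + 5.41 + 19.4
= −98.36 dBm → −98.4 dBm

−98.4 dBm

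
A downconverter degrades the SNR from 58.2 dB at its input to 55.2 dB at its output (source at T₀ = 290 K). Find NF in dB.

NF (dB) = SNR_in(dB) − SNR_out(dB) when the source is at T₀
NF = 58.2 − 55.2 = 3.0 dB

3.0 dB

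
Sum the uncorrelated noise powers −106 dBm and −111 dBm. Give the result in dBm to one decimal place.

−104.8 dBm

Convert to linear, add, convert back:
P₁ = 2.51×10⁻¹⁴ W, P₂ = 7.94×10⁻¹⁵ W
P_tot = 3.31×10⁻¹⁴ W → 10 log₁₀(P_tot / 10⁻³) = −104.8 dBm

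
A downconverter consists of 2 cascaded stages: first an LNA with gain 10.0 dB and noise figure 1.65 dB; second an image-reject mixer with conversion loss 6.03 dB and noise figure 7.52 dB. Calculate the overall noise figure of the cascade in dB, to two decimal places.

Convert to linear (a loss of L dB is a gain of −L dB): F_i = 10^(NF_i/10), G_i = 10^(G_i,dB/10)
  Stage 1: F_1 = 10^(1.65/10) = 1.462, G_1 = 10^(10.0/10) = 10.00
  Stage 2: F_2 = 10^(7.52/10) = 5.649, G_2 = 10^(−6.03/10) = 0.2495
Friis cascade:
  F = 1.462 + (5.649 − 1)/10.00 = 1.927
NF = 10 log₁₀(1.927) = 2.85 dB

2.85 dB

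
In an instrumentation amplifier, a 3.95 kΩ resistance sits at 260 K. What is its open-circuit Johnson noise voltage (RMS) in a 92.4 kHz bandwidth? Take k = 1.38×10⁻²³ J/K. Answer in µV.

2.29 µV

V_n = √(4kTRB)
4kTRB = 4 × 1.38×10⁻²³ × 260 × 3.95×10³ × 9.24×10⁴ = 5.24×10⁻¹² V²
V_n = √(5.24×10⁻¹²) = 2.29×10⁻⁶ V = 2.29 µV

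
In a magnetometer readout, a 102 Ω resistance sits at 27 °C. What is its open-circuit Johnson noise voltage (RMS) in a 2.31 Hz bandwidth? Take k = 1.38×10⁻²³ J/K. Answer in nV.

T = 27 °C + 273.15 = 300.15 K
V_n = √(4kTRB)
4kTRB = 4 × 1.38×10⁻²³ × 300.15 × 1.02×10² × 2.31×10⁰ = 3.90×10⁻¹⁸ V²
V_n = √(3.90×10⁻¹⁸) = 1.98×10⁻⁹ V = 1.98 nV

1.98 nV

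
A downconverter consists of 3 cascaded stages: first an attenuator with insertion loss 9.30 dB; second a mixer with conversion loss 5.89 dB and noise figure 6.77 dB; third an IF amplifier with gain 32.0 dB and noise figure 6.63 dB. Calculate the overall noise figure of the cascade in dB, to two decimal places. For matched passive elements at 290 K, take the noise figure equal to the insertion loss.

Convert to linear (a loss of L dB is a gain of −L dB): F_i = 10^(NF_i/10), G_i = 10^(G_i,dB/10)
  Stage 1: F_1 = 10^(9.30/10) = 8.511, G_1 = 10^(−9.30/10) = 0.1175
  Stage 2: F_2 = 10^(6.77/10) = 4.753, G_2 = 10^(−5.89/10) = 0.2576
  Stage 3: F_3 = 10^(6.63/10) = 4.603, G_3 = 10^(32.0/10) = 1585
Friis cascade:
  F = 8.511 + (4.753 − 1)/0.1175 + (4.603 − 1)/0.03027 = 159.5
NF = 10 log₁₀(159.5) = 22.03 dB

22.03 dB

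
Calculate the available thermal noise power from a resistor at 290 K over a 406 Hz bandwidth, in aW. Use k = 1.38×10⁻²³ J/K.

P_n = kTB = 1.38×10⁻²³ × 290 × 4.06×10² = 1.62×10⁻¹⁸ W = 1.62 aW

1.62 aW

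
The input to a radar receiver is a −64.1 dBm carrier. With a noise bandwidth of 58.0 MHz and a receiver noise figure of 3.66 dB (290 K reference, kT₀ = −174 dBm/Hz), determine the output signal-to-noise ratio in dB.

28.6 dB

Noise floor: N = −174 + 10 log₁₀(B) + NF
10 log₁₀(5.80×10⁷) = 77.63 dB
N = −174 + 77.63 + 3.66 = −92.71 dBm
SNR = P_sig − N = −64.1 − (−92.71) = 28.61 dB → 28.6 dB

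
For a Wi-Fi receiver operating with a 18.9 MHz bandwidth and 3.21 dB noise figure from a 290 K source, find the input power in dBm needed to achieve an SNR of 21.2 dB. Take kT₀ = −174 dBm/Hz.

−76.8 dBm

Sensitivity = −174 + 10 log₁₀(B) + NF + SNR_min
= −174 + 72.76 + 3.21 + 21.2
= −76.83 dBm → −76.8 dBm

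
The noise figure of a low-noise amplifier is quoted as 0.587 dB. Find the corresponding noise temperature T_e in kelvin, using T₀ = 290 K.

42.0 K

F = 10^(0.587/10) = 1.14472
T_e = (F − 1)·T₀ = (1.14472 − 1) × 290 = 42.0 K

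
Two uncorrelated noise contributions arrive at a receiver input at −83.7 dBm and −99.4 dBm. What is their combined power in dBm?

Convert to linear, add, convert back:
P₁ = 4.27×10⁻¹² W, P₂ = 1.15×10⁻¹³ W
P_tot = 4.38×10⁻¹² W → 10 log₁₀(P_tot / 10⁻³) = −83.6 dBm

−83.6 dBm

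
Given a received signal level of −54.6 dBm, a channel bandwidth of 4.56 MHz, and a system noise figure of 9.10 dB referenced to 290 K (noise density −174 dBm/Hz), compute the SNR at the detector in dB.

Noise floor: N = −174 + 10 log₁₀(B) + NF
10 log₁₀(4.56×10⁶) = 66.59 dB
N = −174 + 66.59 + 9.10 = −98.31 dBm
SNR = P_sig − N = −54.6 − (−98.31) = 43.71 dB → 43.7 dB

43.7 dB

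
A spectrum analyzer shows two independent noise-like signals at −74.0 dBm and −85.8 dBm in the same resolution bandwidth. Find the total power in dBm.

Convert to linear, add, convert back:
P₁ = 3.98×10⁻¹¹ W, P₂ = 2.63×10⁻¹² W
P_tot = 4.24×10⁻¹¹ W → 10 log₁₀(P_tot / 10⁻³) = −73.7 dBm

−73.7 dBm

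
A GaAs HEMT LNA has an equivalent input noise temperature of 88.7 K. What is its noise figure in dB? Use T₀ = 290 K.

1.16 dB

F = 1 + T_e/T₀ = 1 + 88.7/290 = 1.30586
NF = 10 log₁₀(1.30586) = 1.16 dB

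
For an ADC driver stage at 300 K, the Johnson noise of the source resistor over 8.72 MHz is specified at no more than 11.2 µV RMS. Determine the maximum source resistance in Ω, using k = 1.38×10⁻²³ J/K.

869 Ω

Johnson–Nyquist: V_n = √(4kTRB) ⇒ R = V_n² / (4kTB)
4kTB = 4 × 1.38×10⁻²³ × 300 × 8.72×10⁶ = 1.44×10⁻¹³
R = (1.12×10⁻⁵)² / 1.44×10⁻¹³ = 8.69×10² Ω = 869 Ω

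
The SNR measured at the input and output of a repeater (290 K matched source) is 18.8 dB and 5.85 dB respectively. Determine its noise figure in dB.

12.95 dB

NF (dB) = SNR_in(dB) − SNR_out(dB) when the source is at T₀
NF = 18.8 − 5.85 = 12.95 dB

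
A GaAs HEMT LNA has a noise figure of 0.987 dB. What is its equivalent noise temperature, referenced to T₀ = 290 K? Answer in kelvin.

74.0 K

F = 10^(0.987/10) = 1.25516
T_e = (F − 1)·T₀ = (1.25516 − 1) × 290 = 74.0 K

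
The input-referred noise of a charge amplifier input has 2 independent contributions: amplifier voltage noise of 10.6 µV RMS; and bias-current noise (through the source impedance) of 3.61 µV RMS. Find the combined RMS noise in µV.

11.2 µV

Uncorrelated sources add in power (mean-square): V_tot = √(ΣV_i²)
V_tot = √[(1.06×10⁻⁵)² + (3.61×10⁻⁶)²] = 1.12×10⁻⁵ V = 11.2 µV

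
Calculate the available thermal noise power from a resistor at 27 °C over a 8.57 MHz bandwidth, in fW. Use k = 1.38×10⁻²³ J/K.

T = 27 °C + 273.15 = 300.15 K
P_n = kTB = 1.38×10⁻²³ × 300.15 × 8.57×10⁶ = 3.55×10⁻¹⁴ W = 35.5 fW

35.5 fW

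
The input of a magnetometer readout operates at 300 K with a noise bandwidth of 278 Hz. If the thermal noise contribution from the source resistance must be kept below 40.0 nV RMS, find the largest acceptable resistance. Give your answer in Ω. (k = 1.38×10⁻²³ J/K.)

Johnson–Nyquist: V_n = √(4kTRB) ⇒ R = V_n² / (4kTB)
4kTB = 4 × 1.38×10⁻²³ × 300 × 2.78×10² = 4.60×10⁻¹⁸
R = (4.00×10⁻⁸)² / 4.60×10⁻¹⁸ = 3.48×10² Ω = 348 Ω

348 Ω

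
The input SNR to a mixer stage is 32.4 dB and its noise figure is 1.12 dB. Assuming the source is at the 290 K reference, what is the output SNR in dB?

By definition F = SNR_in/SNR_out, so in dB: SNR_out = SNR_in − NF
SNR_out = 32.4 − 1.12 = 31.28 dB

31.28 dB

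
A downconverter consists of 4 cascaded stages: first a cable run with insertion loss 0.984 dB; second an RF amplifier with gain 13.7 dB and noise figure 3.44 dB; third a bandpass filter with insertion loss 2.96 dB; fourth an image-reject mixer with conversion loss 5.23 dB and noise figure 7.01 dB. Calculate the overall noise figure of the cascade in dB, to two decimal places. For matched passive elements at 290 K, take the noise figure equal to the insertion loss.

5.12 dB

Convert to linear (a loss of L dB is a gain of −L dB): F_i = 10^(NF_i/10), G_i = 10^(G_i,dB/10)
  Stage 1: F_1 = 10^(0.984/10) = 1.254, G_1 = 10^(−0.984/10) = 0.7973
  Stage 2: F_2 = 10^(3.44/10) = 2.208, G_2 = 10^(13.7/10) = 23.44
  Stage 3: F_3 = 10^(2.96/10) = 1.977, G_3 = 10^(−2.96/10) = 0.5058
  Stage 4: F_4 = 10^(7.01/10) = 5.023, G_4 = 10^(−5.23/10) = 0.2999
Friis cascade:
  F = 1.254 + (2.208 − 1)/0.7973 + (1.977 − 1)/18.69 + (5.023 − 1)/9.454 = 3.247
NF = 10 log₁₀(3.247) = 5.12 dB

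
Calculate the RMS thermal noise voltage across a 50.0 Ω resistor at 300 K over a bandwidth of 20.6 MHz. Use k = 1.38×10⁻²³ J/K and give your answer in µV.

V_n = √(4kTRB)
4kTRB = 4 × 1.38×10⁻²³ × 300 × 5.00×10¹ × 2.06×10⁷ = 1.71×10⁻¹¹ V²
V_n = √(1.71×10⁻¹¹) = 4.13×10⁻⁶ V = 4.13 µV

4.13 µV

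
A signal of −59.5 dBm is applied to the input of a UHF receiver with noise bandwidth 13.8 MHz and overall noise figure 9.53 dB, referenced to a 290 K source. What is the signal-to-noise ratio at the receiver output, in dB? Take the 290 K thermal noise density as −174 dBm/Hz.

Noise floor: N = −174 + 10 log₁₀(B) + NF
10 log₁₀(1.38×10⁷) = 71.4 dB
N = −174 + 71.4 + 9.53 = −93.07 dBm
SNR = P_sig − N = −59.5 − (−93.07) = 33.57 dB → 33.6 dB

33.6 dB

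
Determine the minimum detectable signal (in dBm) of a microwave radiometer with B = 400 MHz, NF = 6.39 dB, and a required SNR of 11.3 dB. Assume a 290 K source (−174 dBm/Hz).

Sensitivity = −174 + 10 log₁₀(B) + NF + SNR_min
= −174 + 86.02 + 6.39 + 11.3
= −70.29 dBm → −70.3 dBm

−70.3 dBm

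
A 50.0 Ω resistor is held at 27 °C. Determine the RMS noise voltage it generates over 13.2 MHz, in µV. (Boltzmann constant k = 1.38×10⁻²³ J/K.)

T = 27 °C + 273.15 = 300.15 K
V_n = √(4kTRB)
4kTRB = 4 × 1.38×10⁻²³ × 300.15 × 5.00×10¹ × 1.32×10⁷ = 1.09×10⁻¹¹ V²
V_n = √(1.09×10⁻¹¹) = 3.31×10⁻⁶ V = 3.31 µV

3.31 µV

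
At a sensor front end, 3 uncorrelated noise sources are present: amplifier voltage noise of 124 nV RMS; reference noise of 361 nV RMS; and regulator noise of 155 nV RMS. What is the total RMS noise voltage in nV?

412 nV

Uncorrelated sources add in power (mean-square): V_tot = √(ΣV_i²)
V_tot = √[(1.24×10⁻⁷)² + (3.61×10⁻⁷)² + (1.55×10⁻⁷)²] = 4.12×10⁻⁷ V = 412 nV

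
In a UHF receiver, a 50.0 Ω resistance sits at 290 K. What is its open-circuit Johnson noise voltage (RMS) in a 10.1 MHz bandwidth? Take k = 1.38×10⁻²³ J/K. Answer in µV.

V_n = √(4kTRB)
4kTRB = 4 × 1.38×10⁻²³ × 290 × 5.00×10¹ × 1.01×10⁷ = 8.08×10⁻¹² V²
V_n = √(8.08×10⁻¹²) = 2.84×10⁻⁶ V = 2.84 µV

2.84 µV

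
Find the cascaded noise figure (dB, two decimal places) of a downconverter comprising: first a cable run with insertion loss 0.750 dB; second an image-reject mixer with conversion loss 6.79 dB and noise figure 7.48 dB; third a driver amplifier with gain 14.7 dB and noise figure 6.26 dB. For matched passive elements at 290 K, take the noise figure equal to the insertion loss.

13.97 dB

Convert to linear (a loss of L dB is a gain of −L dB): F_i = 10^(NF_i/10), G_i = 10^(G_i,dB/10)
  Stage 1: F_1 = 10^(0.750/10) = 1.189, G_1 = 10^(−0.750/10) = 0.8414
  Stage 2: F_2 = 10^(7.48/10) = 5.598, G_2 = 10^(−6.79/10) = 0.2094
  Stage 3: F_3 = 10^(6.26/10) = 4.227, G_3 = 10^(14.7/10) = 29.51
Friis cascade:
  F = 1.189 + (5.598 − 1)/0.8414 + (4.227 − 1)/0.1762 = 24.97
NF = 10 log₁₀(24.97) = 13.97 dB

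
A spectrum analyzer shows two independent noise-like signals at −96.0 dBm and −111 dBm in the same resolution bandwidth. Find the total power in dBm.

Convert to linear, add, convert back:
P₁ = 2.51×10⁻¹³ W, P₂ = 7.94×10⁻¹⁵ W
P_tot = 2.59×10⁻¹³ W → 10 log₁₀(P_tot / 10⁻³) = −95.9 dBm

−95.9 dBm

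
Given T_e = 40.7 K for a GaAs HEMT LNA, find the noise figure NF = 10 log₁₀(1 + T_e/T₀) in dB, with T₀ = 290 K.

F = 1 + T_e/T₀ = 1 + 40.7/290 = 1.14034
NF = 10 log₁₀(1.14034) = 0.570 dB

0.570 dB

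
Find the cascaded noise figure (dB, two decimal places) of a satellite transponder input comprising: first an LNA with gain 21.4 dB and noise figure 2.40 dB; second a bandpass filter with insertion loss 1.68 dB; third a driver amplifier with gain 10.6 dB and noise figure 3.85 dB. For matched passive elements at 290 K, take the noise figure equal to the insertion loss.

2.45 dB

Convert to linear (a loss of L dB is a gain of −L dB): F_i = 10^(NF_i/10), G_i = 10^(G_i,dB/10)
  Stage 1: F_1 = 10^(2.40/10) = 1.738, G_1 = 10^(21.4/10) = 138.0
  Stage 2: F_2 = 10^(1.68/10) = 1.472, G_2 = 10^(−1.68/10) = 0.6792
  Stage 3: F_3 = 10^(3.85/10) = 2.427, G_3 = 10^(10.6/10) = 11.48
Friis cascade:
  F = 1.738 + (1.472 − 1)/138.0 + (2.427 − 1)/93.76 = 1.756
NF = 10 log₁₀(1.756) = 2.45 dB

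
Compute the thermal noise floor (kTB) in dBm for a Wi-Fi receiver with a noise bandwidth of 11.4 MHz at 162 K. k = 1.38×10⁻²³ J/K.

P_n = kTB = 1.38×10⁻²³ × 162 × 1.14×10⁷ = 2.55×10⁻¹⁴ W
In dBm: 10 log₁₀(2.55×10⁻¹⁴ / 10⁻³) = −105.9 dBm

−105.9 dBm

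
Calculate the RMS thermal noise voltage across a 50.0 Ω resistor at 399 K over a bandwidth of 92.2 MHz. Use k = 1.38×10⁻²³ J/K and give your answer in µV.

V_n = √(4kTRB)
4kTRB = 4 × 1.38×10⁻²³ × 399 × 5.00×10¹ × 9.22×10⁷ = 1.02×10⁻¹⁰ V²
V_n = √(1.02×10⁻¹⁰) = 1.01×10⁻⁵ V = 10.1 µV

10.1 µV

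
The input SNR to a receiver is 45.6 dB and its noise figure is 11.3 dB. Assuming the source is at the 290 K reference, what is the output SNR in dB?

By definition F = SNR_in/SNR_out, so in dB: SNR_out = SNR_in − NF
SNR_out = 45.6 − 11.3 = 34.3 dB

34.3 dB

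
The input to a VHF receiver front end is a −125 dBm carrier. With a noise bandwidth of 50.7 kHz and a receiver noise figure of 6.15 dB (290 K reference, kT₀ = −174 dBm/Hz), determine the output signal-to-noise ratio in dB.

−4.2 dB

Noise floor: N = −174 + 10 log₁₀(B) + NF
10 log₁₀(5.07×10⁴) = 47.05 dB
N = −174 + 47.05 + 6.15 = −120.80 dBm
SNR = P_sig − N = −125 − (−120.80) = −4.20 dB → −4.2 dB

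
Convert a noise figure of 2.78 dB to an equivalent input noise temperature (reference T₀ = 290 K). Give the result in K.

F = 10^(2.78/10) = 1.89671
T_e = (F − 1)·T₀ = (1.89671 − 1) × 290 = 260 K

260 K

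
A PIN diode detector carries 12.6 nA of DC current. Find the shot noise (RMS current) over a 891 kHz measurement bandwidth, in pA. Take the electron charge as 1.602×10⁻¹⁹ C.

60.0 pA

I_n = √(2qI·B)
2qI·B = 2 × 1.602×10⁻¹⁹ × 1.26×10⁻⁸ × 8.91×10⁵ = 3.60×10⁻²¹ A²
I_n = √(3.60×10⁻²¹) = 6.00×10⁻¹¹ A = 60.0 pA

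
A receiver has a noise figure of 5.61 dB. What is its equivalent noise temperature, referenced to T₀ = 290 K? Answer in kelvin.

765 K

F = 10^(5.61/10) = 3.63915
T_e = (F − 1)·T₀ = (3.63915 − 1) × 290 = 765 K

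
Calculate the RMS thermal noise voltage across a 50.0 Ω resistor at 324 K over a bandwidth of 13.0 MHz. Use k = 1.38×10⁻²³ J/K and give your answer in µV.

V_n = √(4kTRB)
4kTRB = 4 × 1.38×10⁻²³ × 324 × 5.00×10¹ × 1.30×10⁷ = 1.16×10⁻¹¹ V²
V_n = √(1.16×10⁻¹¹) = 3.41×10⁻⁶ V = 3.41 µV

3.41 µV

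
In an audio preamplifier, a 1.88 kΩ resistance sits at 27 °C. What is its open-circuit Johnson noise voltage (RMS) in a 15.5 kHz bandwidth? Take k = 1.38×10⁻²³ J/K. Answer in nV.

695 nV

T = 27 °C + 273.15 = 300.15 K
V_n = √(4kTRB)
4kTRB = 4 × 1.38×10⁻²³ × 300.15 × 1.88×10³ × 1.55×10⁴ = 4.83×10⁻¹³ V²
V_n = √(4.83×10⁻¹³) = 6.95×10⁻⁷ V = 695 nV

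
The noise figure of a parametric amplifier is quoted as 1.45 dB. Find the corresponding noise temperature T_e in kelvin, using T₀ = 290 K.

F = 10^(1.45/10) = 1.39637
T_e = (F − 1)·T₀ = (1.39637 − 1) × 290 = 115 K

115 K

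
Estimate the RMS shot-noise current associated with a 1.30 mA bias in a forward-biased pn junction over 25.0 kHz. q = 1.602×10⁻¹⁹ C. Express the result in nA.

3.23 nA

I_n = √(2qI·B)
2qI·B = 2 × 1.602×10⁻¹⁹ × 1.30×10⁻³ × 2.50×10⁴ = 1.04×10⁻¹⁷ A²
I_n = √(1.04×10⁻¹⁷) = 3.23×10⁻⁹ A = 3.23 nA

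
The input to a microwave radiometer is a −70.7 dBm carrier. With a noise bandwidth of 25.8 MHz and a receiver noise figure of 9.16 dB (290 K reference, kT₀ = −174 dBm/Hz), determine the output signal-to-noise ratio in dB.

20.0 dB

Noise floor: N = −174 + 10 log₁₀(B) + NF
10 log₁₀(2.58×10⁷) = 74.12 dB
N = −174 + 74.12 + 9.16 = −90.72 dBm
SNR = P_sig − N = −70.7 − (−90.72) = 20.02 dB → 20.0 dB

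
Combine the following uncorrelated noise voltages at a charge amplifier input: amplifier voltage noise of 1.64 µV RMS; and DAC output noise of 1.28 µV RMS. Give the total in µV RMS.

Uncorrelated sources add in power (mean-square): V_tot = √(ΣV_i²)
V_tot = √[(1.64×10⁻⁶)² + (1.28×10⁻⁶)²] = 2.08×10⁻⁶ V = 2.08 µV

2.08 µV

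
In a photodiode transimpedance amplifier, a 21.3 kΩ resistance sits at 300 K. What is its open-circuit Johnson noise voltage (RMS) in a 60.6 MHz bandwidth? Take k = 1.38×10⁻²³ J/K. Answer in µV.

146 µV

V_n = √(4kTRB)
4kTRB = 4 × 1.38×10⁻²³ × 300 × 2.13×10⁴ × 6.06×10⁷ = 2.14×10⁻⁸ V²
V_n = √(2.14×10⁻⁸) = 1.46×10⁻⁴ V = 146 µV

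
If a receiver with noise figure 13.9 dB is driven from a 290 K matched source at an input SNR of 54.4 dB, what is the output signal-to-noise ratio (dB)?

By definition F = SNR_in/SNR_out, so in dB: SNR_out = SNR_in − NF
SNR_out = 54.4 − 13.9 = 40.5 dB

40.5 dB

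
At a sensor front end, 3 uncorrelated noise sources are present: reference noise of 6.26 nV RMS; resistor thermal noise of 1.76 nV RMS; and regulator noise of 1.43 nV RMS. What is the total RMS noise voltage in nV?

6.66 nV

Uncorrelated sources add in power (mean-square): V_tot = √(ΣV_i²)
V_tot = √[(6.26×10⁻⁹)² + (1.76×10⁻⁹)² + (1.43×10⁻⁹)²] = 6.66×10⁻⁹ V = 6.66 nV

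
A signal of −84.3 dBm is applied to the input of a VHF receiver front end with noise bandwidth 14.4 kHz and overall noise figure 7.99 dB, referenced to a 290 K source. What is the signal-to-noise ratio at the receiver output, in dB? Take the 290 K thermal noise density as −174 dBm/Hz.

40.1 dB

Noise floor: N = −174 + 10 log₁₀(B) + NF
10 log₁₀(1.44×10⁴) = 41.58 dB
N = −174 + 41.58 + 7.99 = −124.43 dBm
SNR = P_sig − N = −84.3 − (−124.43) = 40.13 dB → 40.1 dB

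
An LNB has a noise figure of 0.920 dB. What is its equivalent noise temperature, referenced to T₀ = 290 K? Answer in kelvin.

F = 10^(0.920/10) = 1.23595
T_e = (F − 1)·T₀ = (1.23595 − 1) × 290 = 68.4 K

68.4 K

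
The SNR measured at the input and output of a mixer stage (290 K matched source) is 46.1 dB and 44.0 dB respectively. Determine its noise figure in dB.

NF (dB) = SNR_in(dB) − SNR_out(dB) when the source is at T₀
NF = 46.1 − 44.0 = 2.1 dB

2.1 dB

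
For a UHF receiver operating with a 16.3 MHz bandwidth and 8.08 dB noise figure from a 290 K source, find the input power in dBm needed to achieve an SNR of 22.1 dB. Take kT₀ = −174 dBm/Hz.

−71.7 dBm

Sensitivity = −174 + 10 log₁₀(B) + NF + SNR_min
= −174 + 72.12 + 8.08 + 22.1
= −71.70 dBm → −71.7 dBm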